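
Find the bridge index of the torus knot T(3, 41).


The bridge number of T(p,q) is min(p,q).
min(3, 41) = 3

3


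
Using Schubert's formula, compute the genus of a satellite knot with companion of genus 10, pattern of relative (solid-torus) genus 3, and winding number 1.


Schubert: g(satellite) = g_rel(pattern) + |winding| * g(companion),
where g_rel(pattern) is the genus of the pattern relative to the solid torus.
= 3 + 1 * 10
= 3 + 10 = 13

13


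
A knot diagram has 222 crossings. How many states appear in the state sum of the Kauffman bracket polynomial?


Each crossing contributes 2 choices (A-smoothing or B-smoothing).
Total states = 2^222 = 6739986666787659948666753771754907668409286105635143120275902562304

6739986666787659948666753771754907668409286105635143120275902562304


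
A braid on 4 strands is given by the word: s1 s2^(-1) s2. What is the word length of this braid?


The word length counts the number of generators (including inverses).
Listing each generator: s1, s2^(-1), s2
There are 3 generators in this braid word.

3


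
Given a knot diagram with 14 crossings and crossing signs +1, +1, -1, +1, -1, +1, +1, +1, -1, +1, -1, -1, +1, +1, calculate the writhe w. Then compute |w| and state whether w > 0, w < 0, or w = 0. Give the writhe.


Step 1: Count positive crossings (+1).
Positive crossings: 9
Step 2: Count negative crossings (-1).
Negative crossings: 5
Step 3: Writhe = (positive) - (negative)
w = 9 - 5 = 4
Step 4: |w| = 4, and w is positive

4


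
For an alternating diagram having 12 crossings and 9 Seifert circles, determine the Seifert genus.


For alternating knots, g = (c - s + 1)/2.
= (12 - 9 + 1)/2
= 4/2 = 2

2


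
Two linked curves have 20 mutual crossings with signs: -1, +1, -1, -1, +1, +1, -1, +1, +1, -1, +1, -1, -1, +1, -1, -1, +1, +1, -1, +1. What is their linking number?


Step 1: Count positive crossings: 10
Step 2: Count negative crossings: 10
Step 3: Sum of signs = 10 - 10 = 0
Step 4: Linking number = sum/2 = 0/2 = 0

0


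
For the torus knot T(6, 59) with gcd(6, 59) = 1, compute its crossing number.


For a torus knot T(p, q) with gcd(p,q)=1,
the crossing number is min(p*(q-1), q*(p-1)).
p*(q-1) = 6*58 = 348
q*(p-1) = 59*5 = 295
min(348, 295) = 295

295


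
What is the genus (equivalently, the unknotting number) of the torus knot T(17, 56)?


For a torus knot T(p,q), both the unknotting number and genus equal (p-1)(q-1)/2.
= (17-1)(56-1)/2
= 16*55/2
= 880/2 = 440

440


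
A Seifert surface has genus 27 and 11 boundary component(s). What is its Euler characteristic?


chi = 2 - 2g - b
= 2 - 2*27 - 11
= 2 - 54 - 11 = -63

-63


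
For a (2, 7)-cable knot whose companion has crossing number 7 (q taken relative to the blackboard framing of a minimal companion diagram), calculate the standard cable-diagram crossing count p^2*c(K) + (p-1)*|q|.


Step 1: Each of the c(K) crossings of the companion diagram becomes p*p = p^2 crossings among the p parallel strands, and each of the |q| twists s_1 s_2 ... s_(p-1) adds (p-1) crossings.
  Crossings = p^2 * c(K) + (p-1)*|q|
Step 2: = 2^2 * 7 + (2-1)*7
Step 3: = 4*7 + 1*7
Step 4: = 28 + 7 = 35

35


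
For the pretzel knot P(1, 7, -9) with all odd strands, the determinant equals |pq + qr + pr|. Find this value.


Step 1: Compute pq + qr + pr.
pq = 1*7 = 7
qr = 7*(-9) = -63
pr = 1*(-9) = -9
pq + qr + pr = 7 + (-63) + (-9) = -65
Step 2: Take absolute value.
det(P(1,7,-9)) = |-65| = 65

65


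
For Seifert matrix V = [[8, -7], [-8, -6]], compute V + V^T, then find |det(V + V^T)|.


Step 1: Form V + V^T where V = [[8, -7], [-8, -6]]
  V^T = [[8, -8], [-7, -6]]
  V + V^T = [[16, -15], [-15, -12]]
Step 2: det(V + V^T) = 16*(-12) - (-15)*(-15)
  = -192 - 225 = -417
Step 3: Knot determinant = |det(V + V^T)| = |-417| = 417

417


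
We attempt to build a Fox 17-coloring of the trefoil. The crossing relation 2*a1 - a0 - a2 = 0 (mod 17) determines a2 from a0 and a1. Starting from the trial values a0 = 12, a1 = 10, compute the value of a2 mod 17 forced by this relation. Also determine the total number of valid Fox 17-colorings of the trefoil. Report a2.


Step 1: Apply the given crossing relation 2*a1 - a0 - a2 = 0 (mod 17).
  a2 = 2*a1 - a0 mod 17
  a2 = 2*10 - 12 mod 17
  a2 = 20 - 12 mod 17
  a2 = 8 mod 17 = 8
Step 2: The trefoil has determinant 3.
  Number of Fox p-colorings (p prime) is p^2 if p = 3, else p.
  Since 17 does not divide 3, only trivial (constant) colorings exist.
  (So the trial a0 = 12, a1 = 10 with a0 != a1 does NOT extend to a valid coloring of the whole trefoil: the other two crossing relations require 3*(a1 - a0) = 0 (mod 17), which fails.)
  Total colorings = 17
Step 3: a2 = 8, total Fox 17-colorings = 17

8


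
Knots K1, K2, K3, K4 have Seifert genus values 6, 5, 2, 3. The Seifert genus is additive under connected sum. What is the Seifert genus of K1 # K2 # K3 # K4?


The Seifert genus is additive under connected sum.
Seifert genus(K1 # K2 # K3 # K4) = (6) + (5) + (2) + (3)
= 16

16


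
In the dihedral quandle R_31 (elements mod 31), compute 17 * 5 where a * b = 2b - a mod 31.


17 * 5 = 2*5 - 17 mod 31
= 10 - 17 mod 31
= -7 mod 31 = 24

24


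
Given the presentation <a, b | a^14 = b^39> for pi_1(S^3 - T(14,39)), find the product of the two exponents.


The relation is a^14 = b^39.
Product of exponents = 14 * 39
= 546

546


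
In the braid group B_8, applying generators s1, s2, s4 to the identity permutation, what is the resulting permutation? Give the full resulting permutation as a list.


Starting with identity [1, 2, 3, 4, 5, 6, 7, 8].
Apply generators in sequence:
  After s1: [2, 1, 3, 4, 5, 6, 7, 8]
  After s2: [2, 3, 1, 4, 5, 6, 7, 8]
  After s4: [2, 3, 1, 5, 4, 6, 7, 8]
Final permutation: [2, 3, 1, 5, 4, 6, 7, 8]

[2, 3, 1, 5, 4, 6, 7, 8]


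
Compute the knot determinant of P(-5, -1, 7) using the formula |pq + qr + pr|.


Step 1: Compute pq + qr + pr.
pq = (-5)*(-1) = 5
qr = (-1)*7 = -7
pr = (-5)*7 = -35
pq + qr + pr = 5 + (-7) + (-35) = -37
Step 2: Take absolute value.
det(P(-5,-1,7)) = |-37| = 37

37


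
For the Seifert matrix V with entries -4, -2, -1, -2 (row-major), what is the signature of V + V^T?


Step 1: V + V^T = [[-8, -3], [-3, -4]]
Step 2: trace = -12, det = 23
Step 3: Discriminant = (-12)^2 - 4*23 = 52
Step 4: Eigenvalues: -2.39445, -9.60555
Step 5: Signature = (# positive eigenvalues) - (# negative eigenvalues) = -2

-2


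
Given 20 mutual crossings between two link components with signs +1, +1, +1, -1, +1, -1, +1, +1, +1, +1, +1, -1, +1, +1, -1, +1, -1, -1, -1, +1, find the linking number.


Step 1: Count positive crossings: 13
Step 2: Count negative crossings: 7
Step 3: Sum of signs = 13 - 7 = 6
Step 4: Linking number = sum/2 = 6/2 = 3

3


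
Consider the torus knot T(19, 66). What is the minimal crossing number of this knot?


For a torus knot T(p, q) with gcd(p,q)=1,
the crossing number is min(p*(q-1), q*(p-1)).
p*(q-1) = 19*65 = 1235
q*(p-1) = 66*18 = 1188
min(1235, 1188) = 1188

1188


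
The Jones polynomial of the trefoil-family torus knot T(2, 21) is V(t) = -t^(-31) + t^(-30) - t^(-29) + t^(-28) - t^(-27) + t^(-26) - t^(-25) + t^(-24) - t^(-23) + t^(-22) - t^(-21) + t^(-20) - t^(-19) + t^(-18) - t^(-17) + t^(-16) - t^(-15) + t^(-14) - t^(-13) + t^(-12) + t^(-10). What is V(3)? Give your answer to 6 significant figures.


Substituting t = 3 into V(t) = -t^(-31) + t^(-30) - t^(-29) + t^(-28) - t^(-27) + t^(-26) - t^(-25) + t^(-24) - t^(-23) + t^(-22) - t^(-21) + t^(-20) - t^(-19) + t^(-18) - t^(-17) + t^(-16) - t^(-15) + t^(-14) - t^(-13) + t^(-12) + t^(-10):
  (-)t^(-31) = -1.61898e-15
  (+)t^(-30) = 4.85694e-15
  (-)t^(-29) = -1.45708e-14
  (+)t^(-28) = 4.37124e-14
  (-)t^(-27) = -1.31137e-13
  (+)t^(-26) = 3.93412e-13
  (-)t^(-25) = -1.18024e-12
  (+)t^(-24) = 3.54071e-12
  (-)t^(-23) = -1.06221e-11
  (+)t^(-22) = 3.18664e-11
  (-)t^(-21) = -9.55991e-11
  (+)t^(-20) = 2.86797e-10
  (-)t^(-19) = -8.60392e-10
  (+)t^(-18) = 2.58117e-09
  (-)t^(-17) = -7.74352e-09
  (+)t^(-16) = 2.32306e-08
  (-)t^(-15) = -6.96917e-08
  (+)t^(-14) = 2.09075e-07
  (-)t^(-13) = -6.27225e-07
  (+)t^(-12) = 1.88168e-06
  (+)t^(-10) = 1.69351e-05
Sum = (-1.61898e-15) + (4.85694e-15) + (-1.45708e-14) + (4.37124e-14) + (-1.31137e-13) + (3.93412e-13) + (-1.18024e-12) + (3.54071e-12) + (-1.06221e-11) + (3.18664e-11) + (-9.55991e-11) + (2.86797e-10) + (-8.60392e-10) + (2.58117e-09) + (-7.74352e-09) + (2.32306e-08) + (-6.96917e-08) + (2.09075e-07) + (-6.27225e-07) + (1.88168e-06) + (1.69351e-05)
= 1.834634513e-05
Rounded to 6 significant figures: 1.83463e-05

1.83463e-05


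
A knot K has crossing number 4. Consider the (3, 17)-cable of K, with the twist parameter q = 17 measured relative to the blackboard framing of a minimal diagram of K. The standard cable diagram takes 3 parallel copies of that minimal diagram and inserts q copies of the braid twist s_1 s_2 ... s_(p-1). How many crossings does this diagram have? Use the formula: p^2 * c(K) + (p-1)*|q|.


Step 1: Each of the c(K) crossings of the companion diagram becomes p*p = p^2 crossings among the p parallel strands, and each of the |q| twists s_1 s_2 ... s_(p-1) adds (p-1) crossings.
  Crossings = p^2 * c(K) + (p-1)*|q|
Step 2: = 3^2 * 4 + (3-1)*17
Step 3: = 9*4 + 2*17
Step 4: = 36 + 34 = 70

70


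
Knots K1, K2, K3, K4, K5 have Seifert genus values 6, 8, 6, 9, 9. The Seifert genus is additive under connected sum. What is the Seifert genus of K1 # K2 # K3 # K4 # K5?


The Seifert genus is additive under connected sum.
Seifert genus(K1 # K2 # K3 # K4 # K5) = (6) + (8) + (6) + (9) + (9)
= 38

38


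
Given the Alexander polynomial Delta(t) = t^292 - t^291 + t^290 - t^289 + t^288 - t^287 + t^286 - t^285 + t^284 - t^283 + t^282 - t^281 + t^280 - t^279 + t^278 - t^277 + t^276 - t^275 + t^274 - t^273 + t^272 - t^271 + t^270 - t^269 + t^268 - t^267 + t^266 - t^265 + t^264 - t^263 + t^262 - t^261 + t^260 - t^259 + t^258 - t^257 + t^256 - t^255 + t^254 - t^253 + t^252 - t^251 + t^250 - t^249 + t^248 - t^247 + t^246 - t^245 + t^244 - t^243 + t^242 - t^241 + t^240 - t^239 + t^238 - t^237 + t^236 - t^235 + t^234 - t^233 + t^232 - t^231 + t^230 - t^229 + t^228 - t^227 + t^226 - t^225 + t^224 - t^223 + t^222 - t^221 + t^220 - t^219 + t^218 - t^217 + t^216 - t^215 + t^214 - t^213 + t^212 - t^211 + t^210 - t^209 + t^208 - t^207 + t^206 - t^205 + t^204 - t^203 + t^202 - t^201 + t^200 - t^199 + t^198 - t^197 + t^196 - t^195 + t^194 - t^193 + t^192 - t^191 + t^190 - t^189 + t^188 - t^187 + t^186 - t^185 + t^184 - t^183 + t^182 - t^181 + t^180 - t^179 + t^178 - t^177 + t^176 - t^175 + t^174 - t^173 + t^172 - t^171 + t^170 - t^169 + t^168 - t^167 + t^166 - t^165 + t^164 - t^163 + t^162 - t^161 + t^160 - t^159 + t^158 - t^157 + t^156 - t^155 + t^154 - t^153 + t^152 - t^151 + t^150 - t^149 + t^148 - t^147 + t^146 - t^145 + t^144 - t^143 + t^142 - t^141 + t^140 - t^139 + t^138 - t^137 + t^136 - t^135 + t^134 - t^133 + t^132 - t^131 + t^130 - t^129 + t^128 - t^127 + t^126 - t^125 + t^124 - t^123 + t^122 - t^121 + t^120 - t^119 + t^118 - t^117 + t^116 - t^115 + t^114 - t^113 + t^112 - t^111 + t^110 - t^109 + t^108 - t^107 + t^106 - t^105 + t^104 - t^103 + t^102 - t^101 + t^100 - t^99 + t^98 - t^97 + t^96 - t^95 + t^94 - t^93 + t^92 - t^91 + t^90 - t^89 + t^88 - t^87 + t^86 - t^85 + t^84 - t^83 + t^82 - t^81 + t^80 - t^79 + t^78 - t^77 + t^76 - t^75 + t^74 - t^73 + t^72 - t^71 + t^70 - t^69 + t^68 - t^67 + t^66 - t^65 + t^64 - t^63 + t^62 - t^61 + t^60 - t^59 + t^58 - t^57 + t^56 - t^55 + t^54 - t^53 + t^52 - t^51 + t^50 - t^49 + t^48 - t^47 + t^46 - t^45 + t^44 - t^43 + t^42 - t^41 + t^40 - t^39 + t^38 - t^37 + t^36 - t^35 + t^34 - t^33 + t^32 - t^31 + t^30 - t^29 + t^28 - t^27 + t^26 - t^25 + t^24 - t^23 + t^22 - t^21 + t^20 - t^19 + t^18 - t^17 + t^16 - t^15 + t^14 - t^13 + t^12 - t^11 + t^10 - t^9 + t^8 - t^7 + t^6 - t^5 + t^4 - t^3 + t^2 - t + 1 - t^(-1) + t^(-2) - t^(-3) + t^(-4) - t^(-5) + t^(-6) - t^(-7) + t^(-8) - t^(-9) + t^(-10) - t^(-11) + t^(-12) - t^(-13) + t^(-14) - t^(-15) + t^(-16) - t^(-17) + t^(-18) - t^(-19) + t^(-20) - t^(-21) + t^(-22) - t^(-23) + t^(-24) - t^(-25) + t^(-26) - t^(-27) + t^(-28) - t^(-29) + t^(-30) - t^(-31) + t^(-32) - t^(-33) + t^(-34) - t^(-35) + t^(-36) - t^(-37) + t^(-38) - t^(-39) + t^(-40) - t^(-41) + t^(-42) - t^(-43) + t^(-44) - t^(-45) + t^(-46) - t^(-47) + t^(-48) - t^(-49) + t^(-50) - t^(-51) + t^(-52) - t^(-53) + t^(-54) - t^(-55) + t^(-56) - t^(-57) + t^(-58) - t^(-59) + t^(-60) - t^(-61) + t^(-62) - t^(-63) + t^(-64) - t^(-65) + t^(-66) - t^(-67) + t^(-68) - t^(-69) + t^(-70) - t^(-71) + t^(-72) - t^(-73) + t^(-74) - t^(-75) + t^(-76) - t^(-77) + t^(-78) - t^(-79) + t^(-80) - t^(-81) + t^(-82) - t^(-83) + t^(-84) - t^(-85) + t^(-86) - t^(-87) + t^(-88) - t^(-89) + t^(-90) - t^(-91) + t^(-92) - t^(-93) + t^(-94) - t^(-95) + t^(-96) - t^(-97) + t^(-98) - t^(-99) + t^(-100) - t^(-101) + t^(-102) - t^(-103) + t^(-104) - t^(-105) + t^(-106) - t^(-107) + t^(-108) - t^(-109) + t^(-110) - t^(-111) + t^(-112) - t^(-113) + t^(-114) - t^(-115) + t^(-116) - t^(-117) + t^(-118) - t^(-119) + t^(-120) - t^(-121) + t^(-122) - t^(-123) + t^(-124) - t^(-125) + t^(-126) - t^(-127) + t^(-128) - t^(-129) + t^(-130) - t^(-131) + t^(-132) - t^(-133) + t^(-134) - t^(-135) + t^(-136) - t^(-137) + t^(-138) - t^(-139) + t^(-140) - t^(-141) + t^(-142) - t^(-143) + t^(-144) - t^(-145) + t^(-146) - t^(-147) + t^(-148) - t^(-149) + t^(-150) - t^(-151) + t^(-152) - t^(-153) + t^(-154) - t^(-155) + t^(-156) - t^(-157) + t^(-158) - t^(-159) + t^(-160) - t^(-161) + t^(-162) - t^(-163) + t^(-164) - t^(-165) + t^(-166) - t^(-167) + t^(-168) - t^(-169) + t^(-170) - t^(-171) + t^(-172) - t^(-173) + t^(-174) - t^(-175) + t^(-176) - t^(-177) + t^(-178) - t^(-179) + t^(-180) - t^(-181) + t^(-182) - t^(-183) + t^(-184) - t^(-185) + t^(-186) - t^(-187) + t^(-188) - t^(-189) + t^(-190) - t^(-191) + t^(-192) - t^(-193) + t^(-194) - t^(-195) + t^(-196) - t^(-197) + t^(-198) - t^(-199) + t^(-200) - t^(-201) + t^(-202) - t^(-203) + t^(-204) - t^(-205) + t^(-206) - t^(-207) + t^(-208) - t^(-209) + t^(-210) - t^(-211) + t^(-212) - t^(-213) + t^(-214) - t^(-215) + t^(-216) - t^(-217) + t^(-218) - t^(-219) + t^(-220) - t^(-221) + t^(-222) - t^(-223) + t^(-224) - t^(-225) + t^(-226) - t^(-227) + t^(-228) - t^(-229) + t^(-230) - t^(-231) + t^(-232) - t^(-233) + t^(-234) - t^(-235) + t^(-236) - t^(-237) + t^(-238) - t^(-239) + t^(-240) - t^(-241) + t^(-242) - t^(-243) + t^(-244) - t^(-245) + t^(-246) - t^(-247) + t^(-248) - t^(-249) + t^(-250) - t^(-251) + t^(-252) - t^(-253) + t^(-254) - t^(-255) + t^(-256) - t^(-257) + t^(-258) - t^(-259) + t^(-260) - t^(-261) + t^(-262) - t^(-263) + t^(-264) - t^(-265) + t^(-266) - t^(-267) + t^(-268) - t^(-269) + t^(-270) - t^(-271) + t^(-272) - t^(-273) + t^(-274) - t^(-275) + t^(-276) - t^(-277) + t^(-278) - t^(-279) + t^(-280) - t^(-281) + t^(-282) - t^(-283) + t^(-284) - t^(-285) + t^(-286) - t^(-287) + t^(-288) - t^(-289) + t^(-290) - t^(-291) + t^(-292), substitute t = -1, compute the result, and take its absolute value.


Step 1: The polynomial has 585 terms with alternating signs, exponents from 292 down to -292.
Step 2: Substitute t = -1. The i-th term has coefficient (-1)^i and exponent (m-i),
  so its value is (-1)^i * (-1)^(m-i) = (-1)^m = 1 for every i.
Step 3: All 585 terms equal 1, so Delta(-1) = 585 * (1) = 585
Step 4: |Delta(-1)| = 585

585


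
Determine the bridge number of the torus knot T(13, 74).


The bridge number of T(p,q) is min(p,q).
min(13, 74) = 13

13


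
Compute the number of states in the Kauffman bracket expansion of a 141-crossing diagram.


Each crossing contributes 2 choices (A-smoothing or B-smoothing).
Total states = 2^141 = 2787593149816327892691964784081045188247552

2787593149816327892691964784081045188247552


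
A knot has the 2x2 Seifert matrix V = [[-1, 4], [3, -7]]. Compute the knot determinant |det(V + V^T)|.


Step 1: Form V + V^T where V = [[-1, 4], [3, -7]]
  V^T = [[-1, 3], [4, -7]]
  V + V^T = [[-2, 7], [7, -14]]
Step 2: det(V + V^T) = (-2)*(-14) - 7*7
  = 28 - 49 = -21
Step 3: Knot determinant = |det(V + V^T)| = |-21| = 21

21


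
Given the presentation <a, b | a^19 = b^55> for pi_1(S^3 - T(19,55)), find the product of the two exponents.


The relation is a^19 = b^55.
Product of exponents = 19 * 55
= 1045

1045


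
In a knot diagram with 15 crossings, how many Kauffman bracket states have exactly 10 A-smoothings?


We choose which 10 of 15 crossings get A-smoothings.
C(15, 10) = 15! / (10! * 5!)
= 3003

3003


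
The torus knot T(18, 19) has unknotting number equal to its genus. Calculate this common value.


For a torus knot T(p,q), both the unknotting number and genus equal (p-1)(q-1)/2.
= (18-1)(19-1)/2
= 17*18/2
= 306/2 = 153

153


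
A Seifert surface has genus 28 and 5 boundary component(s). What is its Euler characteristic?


chi = 2 - 2g - b
= 2 - 2*28 - 5
= 2 - 56 - 5 = -59

-59


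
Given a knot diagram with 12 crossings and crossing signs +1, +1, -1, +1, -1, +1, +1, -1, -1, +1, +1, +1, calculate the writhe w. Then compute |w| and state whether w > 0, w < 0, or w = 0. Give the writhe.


Step 1: Count positive crossings (+1).
Positive crossings: 8
Step 2: Count negative crossings (-1).
Negative crossings: 4
Step 3: Writhe = (positive) - (negative)
w = 8 - 4 = 4
Step 4: |w| = 4, and w is positive

4


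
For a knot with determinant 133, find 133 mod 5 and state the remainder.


Step 1: A knot is p-colorable if and only if p divides its determinant.
Step 2: Compute 133 mod 5.
133 = 26 * 5 + 3
Step 3: 133 mod 5 = 3
Step 4: The knot is 5-colorable: no

3


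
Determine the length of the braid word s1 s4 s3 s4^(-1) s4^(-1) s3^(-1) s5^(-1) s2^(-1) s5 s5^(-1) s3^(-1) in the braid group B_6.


The word length counts the number of generators (including inverses).
Listing each generator: s1, s4, s3, s4^(-1), s4^(-1), s3^(-1), s5^(-1), s2^(-1), s5, s5^(-1), s3^(-1)
There are 11 generators in this braid word.

11


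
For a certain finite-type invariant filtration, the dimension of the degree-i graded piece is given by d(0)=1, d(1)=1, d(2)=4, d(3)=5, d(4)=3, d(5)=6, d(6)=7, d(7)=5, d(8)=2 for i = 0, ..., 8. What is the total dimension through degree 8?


Total dimension = d(0) + d(1) + ... + d(8)
= 1 + 1 + 4 + 5 + 3 + 6 + 7 + 5 + 2
= 34

34


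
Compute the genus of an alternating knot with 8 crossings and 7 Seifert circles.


For alternating knots, g = (c - s + 1)/2.
= (8 - 7 + 1)/2
= 2/2 = 1

1


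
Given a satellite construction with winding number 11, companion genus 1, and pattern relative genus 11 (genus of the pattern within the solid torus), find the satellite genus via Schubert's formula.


Schubert: g(satellite) = g_rel(pattern) + |winding| * g(companion),
where g_rel(pattern) is the genus of the pattern relative to the solid torus.
= 11 + 11 * 1
= 11 + 11 = 22

22


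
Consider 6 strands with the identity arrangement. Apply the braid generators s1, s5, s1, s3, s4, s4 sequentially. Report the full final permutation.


Starting with identity [1, 2, 3, 4, 5, 6].
Apply generators in sequence:
  After s1: [2, 1, 3, 4, 5, 6]
  After s5: [2, 1, 3, 4, 6, 5]
  After s1: [1, 2, 3, 4, 6, 5]
  After s3: [1, 2, 4, 3, 6, 5]
  After s4: [1, 2, 4, 6, 3, 5]
  After s4: [1, 2, 4, 3, 6, 5]
Final permutation: [1, 2, 4, 3, 6, 5]

[1, 2, 4, 3, 6, 5]


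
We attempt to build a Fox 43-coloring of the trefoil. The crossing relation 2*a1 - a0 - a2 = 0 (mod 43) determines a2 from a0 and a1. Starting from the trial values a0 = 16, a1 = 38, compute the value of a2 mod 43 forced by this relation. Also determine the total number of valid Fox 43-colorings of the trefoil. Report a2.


Step 1: Apply the given crossing relation 2*a1 - a0 - a2 = 0 (mod 43).
  a2 = 2*a1 - a0 mod 43
  a2 = 2*38 - 16 mod 43
  a2 = 76 - 16 mod 43
  a2 = 60 mod 43 = 17
Step 2: The trefoil has determinant 3.
  Number of Fox p-colorings (p prime) is p^2 if p = 3, else p.
  Since 43 does not divide 3, only trivial (constant) colorings exist.
  (So the trial a0 = 16, a1 = 38 with a0 != a1 does NOT extend to a valid coloring of the whole trefoil: the other two crossing relations require 3*(a1 - a0) = 0 (mod 43), which fails.)
  Total colorings = 43
Step 3: a2 = 17, total Fox 43-colorings = 43

17


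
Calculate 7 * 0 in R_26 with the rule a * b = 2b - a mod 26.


7 * 0 = 2*0 - 7 mod 26
= 0 - 7 mod 26
= -7 mod 26 = 19

19


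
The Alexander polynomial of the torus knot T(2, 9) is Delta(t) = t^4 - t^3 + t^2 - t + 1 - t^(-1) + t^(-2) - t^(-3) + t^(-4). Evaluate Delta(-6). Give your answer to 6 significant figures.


Substituting t = -6 into Delta(t) = t^4 - t^3 + t^2 - t + 1 - t^(-1) + t^(-2) - t^(-3) + t^(-4):
Term values: (1296) + (216) + (36) + (6) + (1) + (0.166667) + (0.0277778) + (0.00462963) + (0.000771605)
Sum = 1555.199846
Rounded to 6 significant figures: 1555.2

1555.2


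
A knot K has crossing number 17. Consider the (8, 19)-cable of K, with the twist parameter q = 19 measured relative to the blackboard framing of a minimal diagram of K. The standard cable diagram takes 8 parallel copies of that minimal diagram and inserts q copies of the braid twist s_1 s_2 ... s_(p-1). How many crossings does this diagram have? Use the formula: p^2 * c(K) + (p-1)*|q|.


Step 1: Each of the c(K) crossings of the companion diagram becomes p*p = p^2 crossings among the p parallel strands, and each of the |q| twists s_1 s_2 ... s_(p-1) adds (p-1) crossings.
  Crossings = p^2 * c(K) + (p-1)*|q|
Step 2: = 8^2 * 17 + (8-1)*19
Step 3: = 64*17 + 7*19
Step 4: = 1088 + 133 = 1221

1221


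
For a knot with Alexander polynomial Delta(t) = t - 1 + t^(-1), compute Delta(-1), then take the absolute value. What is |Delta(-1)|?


Step 1: The polynomial has 3 terms with alternating signs, exponents from 1 down to -1.
Step 2: Substitute t = -1. The i-th term has coefficient (-1)^i and exponent (m-i),
  so its value is (-1)^i * (-1)^(m-i) = (-1)^m = -1 for every i.
Step 3: All 3 terms equal -1, so Delta(-1) = 3 * (-1) = -3
Step 4: |Delta(-1)| = 3

3


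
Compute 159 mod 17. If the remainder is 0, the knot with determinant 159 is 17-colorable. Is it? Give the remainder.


Step 1: A knot is p-colorable if and only if p divides its determinant.
Step 2: Compute 159 mod 17.
159 = 9 * 17 + 6
Step 3: 159 mod 17 = 6
Step 4: The knot is 17-colorable: no

6


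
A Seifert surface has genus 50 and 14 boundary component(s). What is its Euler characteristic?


chi = 2 - 2g - b
= 2 - 2*50 - 14
= 2 - 100 - 14 = -112

-112


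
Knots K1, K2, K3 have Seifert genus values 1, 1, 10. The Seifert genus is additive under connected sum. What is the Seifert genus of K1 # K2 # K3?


The Seifert genus is additive under connected sum.
Seifert genus(K1 # K2 # K3) = (1) + (1) + (10)
= 12

12


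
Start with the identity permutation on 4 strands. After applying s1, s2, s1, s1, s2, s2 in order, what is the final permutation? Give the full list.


Starting with identity [1, 2, 3, 4].
Apply generators in sequence:
  After s1: [2, 1, 3, 4]
  After s2: [2, 3, 1, 4]
  After s1: [3, 2, 1, 4]
  After s1: [2, 3, 1, 4]
  After s2: [2, 1, 3, 4]
  After s2: [2, 3, 1, 4]
Final permutation: [2, 3, 1, 4]

[2, 3, 1, 4]


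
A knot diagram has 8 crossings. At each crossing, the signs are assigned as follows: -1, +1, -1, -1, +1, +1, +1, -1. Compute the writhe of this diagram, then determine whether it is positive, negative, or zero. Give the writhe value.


Step 1: Count positive crossings (+1).
Positive crossings: 4
Step 2: Count negative crossings (-1).
Negative crossings: 4
Step 3: Writhe = (positive) - (negative)
w = 4 - 4 = 0
Step 4: |w| = 0, and w is zero

0


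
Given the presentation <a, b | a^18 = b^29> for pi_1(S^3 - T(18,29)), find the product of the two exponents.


The relation is a^18 = b^29.
Product of exponents = 18 * 29
= 522

522


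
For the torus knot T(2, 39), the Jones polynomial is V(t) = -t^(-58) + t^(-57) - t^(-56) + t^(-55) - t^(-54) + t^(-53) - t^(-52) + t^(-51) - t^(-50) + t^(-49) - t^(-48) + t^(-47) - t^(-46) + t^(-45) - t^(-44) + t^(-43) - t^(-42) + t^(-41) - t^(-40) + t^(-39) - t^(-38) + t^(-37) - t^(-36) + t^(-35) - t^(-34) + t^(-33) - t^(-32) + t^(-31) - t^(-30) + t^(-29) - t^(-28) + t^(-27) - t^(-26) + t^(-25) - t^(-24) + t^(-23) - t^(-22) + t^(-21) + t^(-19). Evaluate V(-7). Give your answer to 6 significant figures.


Substituting t = -7 into V(t) = -t^(-58) + t^(-57) - t^(-56) + t^(-55) - t^(-54) + t^(-53) - t^(-52) + t^(-51) - t^(-50) + t^(-49) - t^(-48) + t^(-47) - t^(-46) + t^(-45) - t^(-44) + t^(-43) - t^(-42) + t^(-41) - t^(-40) + t^(-39) - t^(-38) + t^(-37) - t^(-36) + t^(-35) - t^(-34) + t^(-33) - t^(-32) + t^(-31) - t^(-30) + t^(-29) - t^(-28) + t^(-27) - t^(-26) + t^(-25) - t^(-24) + t^(-23) - t^(-22) + t^(-21) + t^(-19):
  (-)t^(-58) = -9.64525e-50
  (+)t^(-57) = -6.75168e-49
  (-)t^(-56) = -4.72617e-48
  (+)t^(-55) = -3.30832e-47
  (-)t^(-54) = -2.31583e-46
  (+)t^(-53) = -1.62108e-45
  (-)t^(-52) = -1.13475e-44
  (+)t^(-51) = -7.94328e-44
  (-)t^(-50) = -5.5603e-43
  (+)t^(-49) = -3.89221e-42
  (-)t^(-48) = -2.72455e-41
  (+)t^(-47) = -1.90718e-40
  (-)t^(-46) = -1.33503e-39
  (+)t^(-45) = -9.34519e-39
  (-)t^(-44) = -6.54163e-38
  (+)t^(-43) = -4.57914e-37
  (-)t^(-42) = -3.2054e-36
  (+)t^(-41) = -2.24378e-35
  (-)t^(-40) = -1.57065e-34
  (+)t^(-39) = -1.09945e-33
  (-)t^(-38) = -7.69617e-33
  (+)t^(-37) = -5.38732e-32
  (-)t^(-36) = -3.77112e-31
  (+)t^(-35) = -2.63979e-30
  (-)t^(-34) = -1.84785e-29
  (+)t^(-33) = -1.29349e-28
  (-)t^(-32) = -9.05446e-28
  (+)t^(-31) = -6.33812e-27
  (-)t^(-30) = -4.43669e-26
  (+)t^(-29) = -3.10568e-25
  (-)t^(-28) = -2.17398e-24
  (+)t^(-27) = -1.52178e-23
  (-)t^(-26) = -1.06525e-22
  (+)t^(-25) = -7.45674e-22
  (-)t^(-24) = -5.21972e-21
  (+)t^(-23) = -3.6538e-20
  (-)t^(-22) = -2.55766e-19
  (+)t^(-21) = -1.79036e-18
  (+)t^(-19) = -8.77278e-17
Sum = (-9.64525e-50) + (-6.75168e-49) + (-4.72617e-48) + (-3.30832e-47) + (-2.31583e-46) + (-1.62108e-45) + (-1.13475e-44) + (-7.94328e-44) + (-5.5603e-43) + (-3.89221e-42) + (-2.72455e-41) + (-1.90718e-40) + (-1.33503e-39) + (-9.34519e-39) + (-6.54163e-38) + (-4.57914e-37) + (-3.2054e-36) + (-2.24378e-35) + (-1.57065e-34) + (-1.09945e-33) + (-7.69617e-33) + (-5.38732e-32) + (-3.77112e-31) + (-2.63979e-30) + (-1.84785e-29) + (-1.29349e-28) + (-9.05446e-28) + (-6.33812e-27) + (-4.43669e-26) + (-3.10568e-25) + (-2.17398e-24) + (-1.52178e-23) + (-1.06525e-22) + (-7.45674e-22) + (-5.21972e-21) + (-3.6538e-20) + (-2.55766e-19) + (-1.79036e-18) + (-8.77278e-17)
= -8.981655741e-17
Rounded to 6 significant figures: -8.98166e-17

-8.98166e-17


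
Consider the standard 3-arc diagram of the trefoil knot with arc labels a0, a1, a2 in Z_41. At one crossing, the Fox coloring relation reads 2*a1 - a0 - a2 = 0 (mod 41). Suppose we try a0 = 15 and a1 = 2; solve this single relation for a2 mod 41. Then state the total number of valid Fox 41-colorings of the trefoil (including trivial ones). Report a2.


Step 1: Apply the given crossing relation 2*a1 - a0 - a2 = 0 (mod 41).
  a2 = 2*a1 - a0 mod 41
  a2 = 2*2 - 15 mod 41
  a2 = 4 - 15 mod 41
  a2 = -11 mod 41 = 30
Step 2: The trefoil has determinant 3.
  Number of Fox p-colorings (p prime) is p^2 if p = 3, else p.
  Since 41 does not divide 3, only trivial (constant) colorings exist.
  (So the trial a0 = 15, a1 = 2 with a0 != a1 does NOT extend to a valid coloring of the whole trefoil: the other two crossing relations require 3*(a1 - a0) = 0 (mod 41), which fails.)
  Total colorings = 41
Step 3: a2 = 30, total Fox 41-colorings = 41

30


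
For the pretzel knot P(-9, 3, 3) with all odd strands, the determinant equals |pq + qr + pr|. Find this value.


Step 1: Compute pq + qr + pr.
pq = (-9)*3 = -27
qr = 3*3 = 9
pr = (-9)*3 = -27
pq + qr + pr = -27 + 9 + (-27) = -45
Step 2: Take absolute value.
det(P(-9,3,3)) = |-45| = 45

45


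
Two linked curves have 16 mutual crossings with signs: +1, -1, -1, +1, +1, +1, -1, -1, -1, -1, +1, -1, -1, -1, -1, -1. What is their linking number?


Step 1: Count positive crossings: 5
Step 2: Count negative crossings: 11
Step 3: Sum of signs = 5 - 11 = -6
Step 4: Linking number = sum/2 = -6/2 = -3

-3


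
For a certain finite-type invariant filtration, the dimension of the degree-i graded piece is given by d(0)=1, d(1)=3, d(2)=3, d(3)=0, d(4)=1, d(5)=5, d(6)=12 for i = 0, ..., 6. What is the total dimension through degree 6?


Total dimension = d(0) + d(1) + ... + d(6)
= 1 + 3 + 3 + 0 + 1 + 5 + 12
= 25

25


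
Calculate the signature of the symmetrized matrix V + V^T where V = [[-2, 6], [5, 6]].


Step 1: V + V^T = [[-4, 11], [11, 12]]
Step 2: trace = 8, det = -169
Step 3: Discriminant = 8^2 - 4*(-169) = 740
Step 4: Eigenvalues: 17.6015, -9.60147
Step 5: Signature = (# positive eigenvalues) - (# negative eigenvalues) = 0

0


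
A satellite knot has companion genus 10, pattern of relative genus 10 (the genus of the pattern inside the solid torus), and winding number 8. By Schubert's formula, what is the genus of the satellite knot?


Schubert: g(satellite) = g_rel(pattern) + |winding| * g(companion),
where g_rel(pattern) is the genus of the pattern relative to the solid torus.
= 10 + 8 * 10
= 10 + 80 = 90

90


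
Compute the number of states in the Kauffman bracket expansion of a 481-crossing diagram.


Each crossing contributes 2 choices (A-smoothing or B-smoothing).
Total states = 2^481 = 6243497100631984462763194459586332611497196285329942301718313919250743477639531240240612206126983942319653862242813245790895951358576570612580352

6243497100631984462763194459586332611497196285329942301718313919250743477639531240240612206126983942319653862242813245790895951358576570612580352


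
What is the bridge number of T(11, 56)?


The bridge number of T(p,q) is min(p,q).
min(11, 56) = 11

11


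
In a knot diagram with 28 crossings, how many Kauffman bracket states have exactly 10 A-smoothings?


We choose which 10 of 28 crossings get A-smoothings.
C(28, 10) = 28! / (10! * 18!)
= 13123110

13123110


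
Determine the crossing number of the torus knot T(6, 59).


For a torus knot T(p, q) with gcd(p,q)=1,
the crossing number is min(p*(q-1), q*(p-1)).
p*(q-1) = 6*58 = 348
q*(p-1) = 59*5 = 295
min(348, 295) = 295

295


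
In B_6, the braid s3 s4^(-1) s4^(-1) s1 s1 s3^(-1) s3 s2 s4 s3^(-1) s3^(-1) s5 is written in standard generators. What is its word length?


The word length counts the number of generators (including inverses).
Listing each generator: s3, s4^(-1), s4^(-1), s1, s1, s3^(-1), s3, s2, s4, s3^(-1), s3^(-1), s5
There are 12 generators in this braid word.

12


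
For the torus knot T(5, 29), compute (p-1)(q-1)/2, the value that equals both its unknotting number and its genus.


For a torus knot T(p,q), both the unknotting number and genus equal (p-1)(q-1)/2.
= (5-1)(29-1)/2
= 4*28/2
= 112/2 = 56

56


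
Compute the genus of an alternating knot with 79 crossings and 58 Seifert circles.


For alternating knots, g = (c - s + 1)/2.
= (79 - 58 + 1)/2
= 22/2 = 11

11


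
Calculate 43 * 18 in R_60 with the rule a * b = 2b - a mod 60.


43 * 18 = 2*18 - 43 mod 60
= 36 - 43 mod 60
= -7 mod 60 = 53

53


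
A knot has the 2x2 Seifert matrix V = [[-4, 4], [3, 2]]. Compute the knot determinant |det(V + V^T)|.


Step 1: Form V + V^T where V = [[-4, 4], [3, 2]]
  V^T = [[-4, 3], [4, 2]]
  V + V^T = [[-8, 7], [7, 4]]
Step 2: det(V + V^T) = (-8)*4 - 7*7
  = -32 - 49 = -81
Step 3: Knot determinant = |det(V + V^T)| = |-81| = 81

81


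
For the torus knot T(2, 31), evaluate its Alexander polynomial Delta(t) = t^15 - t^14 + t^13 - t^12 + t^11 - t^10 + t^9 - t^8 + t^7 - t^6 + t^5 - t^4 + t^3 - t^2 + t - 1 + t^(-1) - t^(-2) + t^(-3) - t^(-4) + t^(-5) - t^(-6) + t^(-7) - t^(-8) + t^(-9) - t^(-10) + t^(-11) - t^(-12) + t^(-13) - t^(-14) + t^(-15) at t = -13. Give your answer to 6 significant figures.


Substituting t = -13 into Delta(t) = t^15 - t^14 + t^13 - t^12 + t^11 - t^10 + t^9 - t^8 + t^7 - t^6 + t^5 - t^4 + t^3 - t^2 + t - 1 + t^(-1) - t^(-2) + t^(-3) - t^(-4) + t^(-5) - t^(-6) + t^(-7) - t^(-8) + t^(-9) - t^(-10) + t^(-11) - t^(-12) + t^(-13) - t^(-14) + t^(-15):
Term values: (-51185893014090760) + (-3937376385699289) + (-302875106592253) + (-23298085122481) + (-1792160394037) + (-137858491849) + (-10604499373) + (-815730721) + (-62748517) + (-4826809) + (-371293) + (-28561) + (-2197) + (-169) + (-13) + (-1) + (-0.0769231) + (-0.00591716) + (-0.000455166) + (-3.50128e-05) + (-2.69329e-06) + (-2.07176e-07) + (-1.59366e-08) + (-1.22589e-09) + (-9.42996e-11) + (-7.25382e-12) + (-5.57986e-13) + (-4.2922e-14) + (-3.30169e-15) + (-2.53976e-16) + (-1.95366e-17)
Sum = -5.54513841e+16
Rounded to 6 significant figures: -5.54514e+16

-5.54514e+16


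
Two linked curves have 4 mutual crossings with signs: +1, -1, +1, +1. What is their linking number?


Step 1: Count positive crossings: 3
Step 2: Count negative crossings: 1
Step 3: Sum of signs = 3 - 1 = 2
Step 4: Linking number = sum/2 = 2/2 = 1

1


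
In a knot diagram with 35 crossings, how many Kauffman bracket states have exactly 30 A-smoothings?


We choose which 30 of 35 crossings get A-smoothings.
C(35, 30) = 35! / (30! * 5!)
= 324632

324632


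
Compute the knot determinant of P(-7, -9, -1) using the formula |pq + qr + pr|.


Step 1: Compute pq + qr + pr.
pq = (-7)*(-9) = 63
qr = (-9)*(-1) = 9
pr = (-7)*(-1) = 7
pq + qr + pr = 63 + 9 + 7 = 79
Step 2: Take absolute value.
det(P(-7,-9,-1)) = |79| = 79

79


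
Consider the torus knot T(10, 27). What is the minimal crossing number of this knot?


For a torus knot T(p, q) with gcd(p,q)=1,
the crossing number is min(p*(q-1), q*(p-1)).
p*(q-1) = 10*26 = 260
q*(p-1) = 27*9 = 243
min(260, 243) = 243

243


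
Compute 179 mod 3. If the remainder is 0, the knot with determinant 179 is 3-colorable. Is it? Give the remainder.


Step 1: A knot is p-colorable if and only if p divides its determinant.
Step 2: Compute 179 mod 3.
179 = 59 * 3 + 2
Step 3: 179 mod 3 = 2
Step 4: The knot is 3-colorable: no

2


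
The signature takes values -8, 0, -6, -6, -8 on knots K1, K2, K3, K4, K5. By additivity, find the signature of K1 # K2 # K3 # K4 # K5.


The signature is additive under connected sum.
signature(K1 # K2 # K3 # K4 # K5) = (-8) + (0) + (-6) + (-6) + (-8)
= -28

-28


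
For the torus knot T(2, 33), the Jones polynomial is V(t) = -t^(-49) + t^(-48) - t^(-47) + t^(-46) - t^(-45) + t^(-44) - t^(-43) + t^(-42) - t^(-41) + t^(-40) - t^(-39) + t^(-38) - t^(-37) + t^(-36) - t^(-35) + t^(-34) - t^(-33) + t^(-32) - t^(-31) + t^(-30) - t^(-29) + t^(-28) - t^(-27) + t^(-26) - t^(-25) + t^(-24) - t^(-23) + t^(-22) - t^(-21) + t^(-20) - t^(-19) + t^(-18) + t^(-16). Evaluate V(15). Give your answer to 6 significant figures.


Substituting t = 15 into V(t) = -t^(-49) + t^(-48) - t^(-47) + t^(-46) - t^(-45) + t^(-44) - t^(-43) + t^(-42) - t^(-41) + t^(-40) - t^(-39) + t^(-38) - t^(-37) + t^(-36) - t^(-35) + t^(-34) - t^(-33) + t^(-32) - t^(-31) + t^(-30) - t^(-29) + t^(-28) - t^(-27) + t^(-26) - t^(-25) + t^(-24) - t^(-23) + t^(-22) - t^(-21) + t^(-20) - t^(-19) + t^(-18) + t^(-16):
  (-)t^(-49) = -2.35249e-58
  (+)t^(-48) = 3.52874e-57
  (-)t^(-47) = -5.29311e-56
  (+)t^(-46) = 7.93966e-55
  (-)t^(-45) = -1.19095e-53
  (+)t^(-44) = 1.78642e-52
  (-)t^(-43) = -2.67964e-51
  (+)t^(-42) = 4.01945e-50
  (-)t^(-41) = -6.02918e-49
  (+)t^(-40) = 9.04377e-48
  (-)t^(-39) = -1.35657e-46
  (+)t^(-38) = 2.03485e-45
  (-)t^(-37) = -3.05227e-44
  (+)t^(-36) = 4.57841e-43
  (-)t^(-35) = -6.86761e-42
  (+)t^(-34) = 1.03014e-40
  (-)t^(-33) = -1.54521e-39
  (+)t^(-32) = 2.31782e-38
  (-)t^(-31) = -3.47673e-37
  (+)t^(-30) = 5.2151e-36
  (-)t^(-29) = -7.82264e-35
  (+)t^(-28) = 1.1734e-33
  (-)t^(-27) = -1.76009e-32
  (+)t^(-26) = 2.64014e-31
  (-)t^(-25) = -3.96021e-30
  (+)t^(-24) = 5.94032e-29
  (-)t^(-23) = -8.91048e-28
  (+)t^(-22) = 1.33657e-26
  (-)t^(-21) = -2.00486e-25
  (+)t^(-20) = 3.00729e-24
  (-)t^(-19) = -4.51093e-23
  (+)t^(-18) = 6.76639e-22
  (+)t^(-16) = 1.52244e-19
Sum = (-2.35249e-58) + (3.52874e-57) + (-5.29311e-56) + (7.93966e-55) + (-1.19095e-53) + (1.78642e-52) + (-2.67964e-51) + (4.01945e-50) + (-6.02918e-49) + (9.04377e-48) + (-1.35657e-46) + (2.03485e-45) + (-3.05227e-44) + (4.57841e-43) + (-6.86761e-42) + (1.03014e-40) + (-1.54521e-39) + (2.31782e-38) + (-3.47673e-37) + (5.2151e-36) + (-7.82264e-35) + (1.1734e-33) + (-1.76009e-32) + (2.64014e-31) + (-3.96021e-30) + (5.94032e-29) + (-8.91048e-28) + (1.33657e-26) + (-2.00486e-25) + (3.00729e-24) + (-4.51093e-23) + (6.76639e-22) + (1.52244e-19)
= 1.528782336e-19
Rounded to 6 significant figures: 1.52878e-19

1.52878e-19


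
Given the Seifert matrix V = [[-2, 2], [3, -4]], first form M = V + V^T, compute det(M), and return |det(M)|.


Step 1: Form V + V^T where V = [[-2, 2], [3, -4]]
  V^T = [[-2, 3], [2, -4]]
  V + V^T = [[-4, 5], [5, -8]]
Step 2: det(V + V^T) = (-4)*(-8) - 5*5
  = 32 - 25 = 7
Step 3: Knot determinant = |det(V + V^T)| = |7| = 7

7


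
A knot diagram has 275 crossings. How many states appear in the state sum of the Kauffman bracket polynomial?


Each crossing contributes 2 choices (A-smoothing or B-smoothing).
Total states = 2^275 = 60708402882054033466233184588234965832575213720379360039119137804340758912662765568

60708402882054033466233184588234965832575213720379360039119137804340758912662765568


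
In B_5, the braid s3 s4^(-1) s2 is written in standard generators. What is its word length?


The word length counts the number of generators (including inverses).
Listing each generator: s3, s4^(-1), s2
There are 3 generators in this braid word.

3


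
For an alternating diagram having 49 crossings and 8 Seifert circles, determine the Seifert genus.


For alternating knots, g = (c - s + 1)/2.
= (49 - 8 + 1)/2
= 42/2 = 21

21


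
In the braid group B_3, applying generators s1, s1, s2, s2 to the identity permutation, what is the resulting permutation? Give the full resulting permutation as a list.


Starting with identity [1, 2, 3].
Apply generators in sequence:
  After s1: [2, 1, 3]
  After s1: [1, 2, 3]
  After s2: [1, 3, 2]
  After s2: [1, 2, 3]
Final permutation: [1, 2, 3]

[1, 2, 3]


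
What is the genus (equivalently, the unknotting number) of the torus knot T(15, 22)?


For a torus knot T(p,q), both the unknotting number and genus equal (p-1)(q-1)/2.
= (15-1)(22-1)/2
= 14*21/2
= 294/2 = 147

147


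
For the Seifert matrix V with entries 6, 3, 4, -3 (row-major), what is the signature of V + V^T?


Step 1: V + V^T = [[12, 7], [7, -6]]
Step 2: trace = 6, det = -121
Step 3: Discriminant = 6^2 - 4*(-121) = 520
Step 4: Eigenvalues: 14.4018, -8.40175
Step 5: Signature = (# positive eigenvalues) - (# negative eigenvalues) = 0

0


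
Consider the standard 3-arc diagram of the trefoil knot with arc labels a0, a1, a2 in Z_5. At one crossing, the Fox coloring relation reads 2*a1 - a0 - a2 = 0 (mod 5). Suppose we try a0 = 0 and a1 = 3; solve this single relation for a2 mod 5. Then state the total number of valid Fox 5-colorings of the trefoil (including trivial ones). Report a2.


Step 1: Apply the given crossing relation 2*a1 - a0 - a2 = 0 (mod 5).
  a2 = 2*a1 - a0 mod 5
  a2 = 2*3 - 0 mod 5
  a2 = 6 - 0 mod 5
  a2 = 6 mod 5 = 1
Step 2: The trefoil has determinant 3.
  Number of Fox p-colorings (p prime) is p^2 if p = 3, else p.
  Since 5 does not divide 3, only trivial (constant) colorings exist.
  (So the trial a0 = 0, a1 = 3 with a0 != a1 does NOT extend to a valid coloring of the whole trefoil: the other two crossing relations require 3*(a1 - a0) = 0 (mod 5), which fails.)
  Total colorings = 5
Step 3: a2 = 1, total Fox 5-colorings = 5

1


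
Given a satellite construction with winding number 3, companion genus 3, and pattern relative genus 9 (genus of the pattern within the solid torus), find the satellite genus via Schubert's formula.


Schubert: g(satellite) = g_rel(pattern) + |winding| * g(companion),
where g_rel(pattern) is the genus of the pattern relative to the solid torus.
= 9 + 3 * 3
= 9 + 9 = 18

18


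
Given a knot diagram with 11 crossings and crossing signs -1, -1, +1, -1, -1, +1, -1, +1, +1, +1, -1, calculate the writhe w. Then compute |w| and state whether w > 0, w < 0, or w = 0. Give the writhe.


Step 1: Count positive crossings (+1).
Positive crossings: 5
Step 2: Count negative crossings (-1).
Negative crossings: 6
Step 3: Writhe = (positive) - (negative)
w = 5 - 6 = -1
Step 4: |w| = 1, and w is negative

-1
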